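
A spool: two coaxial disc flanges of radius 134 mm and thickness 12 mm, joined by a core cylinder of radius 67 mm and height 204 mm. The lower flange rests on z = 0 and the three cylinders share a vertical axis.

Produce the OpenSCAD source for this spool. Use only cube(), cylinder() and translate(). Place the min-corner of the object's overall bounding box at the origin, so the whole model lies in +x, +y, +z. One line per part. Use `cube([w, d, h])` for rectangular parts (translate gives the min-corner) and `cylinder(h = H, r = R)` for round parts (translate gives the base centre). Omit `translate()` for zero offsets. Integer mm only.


translate([134, 134, 0]) cylinder(h = 12, r = 134);
translate([134, 134, 12]) cylinder(h = 204, r = 67);
translate([134, 134, 216]) cylinder(h = 12, r = 134);


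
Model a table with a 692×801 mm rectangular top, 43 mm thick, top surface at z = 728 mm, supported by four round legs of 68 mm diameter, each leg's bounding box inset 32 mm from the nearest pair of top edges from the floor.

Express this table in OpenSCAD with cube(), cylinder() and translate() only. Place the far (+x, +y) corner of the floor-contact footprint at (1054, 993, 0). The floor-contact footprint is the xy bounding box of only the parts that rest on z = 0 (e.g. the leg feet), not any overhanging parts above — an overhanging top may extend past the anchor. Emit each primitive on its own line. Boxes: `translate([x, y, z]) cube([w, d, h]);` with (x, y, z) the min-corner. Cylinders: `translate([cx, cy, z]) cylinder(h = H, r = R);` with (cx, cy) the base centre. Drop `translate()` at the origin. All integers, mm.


// leg_h = 728 - 43 = 685
translate([394, 224, 685]) cube([692, 801, 43]);
translate([460, 290, 0]) cylinder(h = 685, r = 34);
translate([1020, 290, 0]) cylinder(h = 685, r = 34);
translate([460, 959, 0]) cylinder(h = 685, r = 34);
translate([1020, 959, 0]) cylinder(h = 685, r = 34);


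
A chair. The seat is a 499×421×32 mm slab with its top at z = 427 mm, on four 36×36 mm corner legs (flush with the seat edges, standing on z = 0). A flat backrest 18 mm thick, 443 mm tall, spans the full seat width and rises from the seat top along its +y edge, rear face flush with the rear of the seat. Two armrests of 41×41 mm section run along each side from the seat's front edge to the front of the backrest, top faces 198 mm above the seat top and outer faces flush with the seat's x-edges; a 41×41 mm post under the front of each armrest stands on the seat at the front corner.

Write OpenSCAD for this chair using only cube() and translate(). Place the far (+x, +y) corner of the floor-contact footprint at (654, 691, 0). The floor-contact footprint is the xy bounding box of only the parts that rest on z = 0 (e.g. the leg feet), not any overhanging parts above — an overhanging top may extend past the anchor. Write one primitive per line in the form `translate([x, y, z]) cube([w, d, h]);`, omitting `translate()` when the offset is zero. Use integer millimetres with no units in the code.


translate([155, 270, 395]) cube([499, 421, 32]);
translate([155, 270, 0]) cube([36, 36, 395]);
translate([618, 270, 0]) cube([36, 36, 395]);
translate([155, 655, 0]) cube([36, 36, 395]);
translate([618, 655, 0]) cube([36, 36, 395]);
translate([155, 673, 427]) cube([499, 18, 443]);
translate([155, 270, 584]) cube([41, 403, 41]);
translate([613, 270, 584]) cube([41, 403, 41]);
translate([155, 270, 427]) cube([41, 41, 157]);
translate([613, 270, 427]) cube([41, 41, 157]);


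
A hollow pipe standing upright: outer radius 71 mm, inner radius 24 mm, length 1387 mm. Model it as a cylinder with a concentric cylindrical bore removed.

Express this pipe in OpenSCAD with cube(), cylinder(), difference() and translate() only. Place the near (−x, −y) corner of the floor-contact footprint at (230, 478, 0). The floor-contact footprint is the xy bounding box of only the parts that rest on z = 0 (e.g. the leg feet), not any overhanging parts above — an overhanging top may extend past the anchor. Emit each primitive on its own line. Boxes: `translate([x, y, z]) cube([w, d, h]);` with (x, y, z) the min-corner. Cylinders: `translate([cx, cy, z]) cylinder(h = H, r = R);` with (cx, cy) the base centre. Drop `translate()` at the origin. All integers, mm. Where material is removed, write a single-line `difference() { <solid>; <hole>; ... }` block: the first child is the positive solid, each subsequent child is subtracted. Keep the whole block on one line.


difference() { translate([301, 549, 0]) cylinder(h = 1387, r = 71); translate([301, 549, 0]) cylinder(h = 1387, r = 24); }


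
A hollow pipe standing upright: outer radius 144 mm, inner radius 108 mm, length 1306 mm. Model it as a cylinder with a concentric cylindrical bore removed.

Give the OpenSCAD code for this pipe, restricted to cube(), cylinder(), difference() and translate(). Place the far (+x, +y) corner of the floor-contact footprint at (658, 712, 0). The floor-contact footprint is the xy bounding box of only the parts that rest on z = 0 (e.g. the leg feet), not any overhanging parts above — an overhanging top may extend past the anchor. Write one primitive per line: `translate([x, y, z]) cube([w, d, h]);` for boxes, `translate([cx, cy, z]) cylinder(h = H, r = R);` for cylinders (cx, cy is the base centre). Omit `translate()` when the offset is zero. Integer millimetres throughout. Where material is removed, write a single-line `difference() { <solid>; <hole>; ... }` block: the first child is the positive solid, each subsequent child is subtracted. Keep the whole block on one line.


difference() { translate([514, 568, 0]) cylinder(h = 1306, r = 144); translate([514, 568, 0]) cylinder(h = 1306, r = 108); }


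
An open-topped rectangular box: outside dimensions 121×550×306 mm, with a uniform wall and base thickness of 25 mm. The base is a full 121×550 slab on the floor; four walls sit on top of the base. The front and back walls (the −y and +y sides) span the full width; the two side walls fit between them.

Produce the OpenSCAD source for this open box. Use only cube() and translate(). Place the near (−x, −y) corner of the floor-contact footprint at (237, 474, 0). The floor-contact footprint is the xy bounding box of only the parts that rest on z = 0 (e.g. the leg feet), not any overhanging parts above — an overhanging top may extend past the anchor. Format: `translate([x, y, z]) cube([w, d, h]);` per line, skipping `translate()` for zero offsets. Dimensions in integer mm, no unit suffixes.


translate([237, 474, 0]) cube([121, 550, 25]);
translate([237, 474, 25]) cube([121, 25, 281]);
translate([237, 999, 25]) cube([121, 25, 281]);
translate([237, 499, 25]) cube([25, 500, 281]);
translate([333, 499, 25]) cube([25, 500, 281]);


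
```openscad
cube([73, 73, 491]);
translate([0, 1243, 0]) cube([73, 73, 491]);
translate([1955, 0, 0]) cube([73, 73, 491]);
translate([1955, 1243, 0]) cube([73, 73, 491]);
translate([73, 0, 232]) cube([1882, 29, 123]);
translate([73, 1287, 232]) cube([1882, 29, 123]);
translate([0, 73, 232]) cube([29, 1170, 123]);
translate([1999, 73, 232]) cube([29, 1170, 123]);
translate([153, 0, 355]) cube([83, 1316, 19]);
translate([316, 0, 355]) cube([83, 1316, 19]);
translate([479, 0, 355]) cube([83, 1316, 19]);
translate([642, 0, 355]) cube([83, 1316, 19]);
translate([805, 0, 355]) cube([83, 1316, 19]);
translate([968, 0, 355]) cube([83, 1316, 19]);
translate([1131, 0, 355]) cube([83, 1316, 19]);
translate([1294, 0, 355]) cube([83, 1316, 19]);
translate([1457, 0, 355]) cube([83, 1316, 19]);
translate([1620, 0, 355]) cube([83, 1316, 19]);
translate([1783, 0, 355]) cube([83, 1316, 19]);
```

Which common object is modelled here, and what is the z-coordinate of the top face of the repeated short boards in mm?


A bed frame. The slat-top height is 374 mm.

Four posts, four rails, and a row of slats — a bed frame. Slats sit on the rails at z = 232 + 123 = 355; with slat thickness 19, the top is 374 mm.


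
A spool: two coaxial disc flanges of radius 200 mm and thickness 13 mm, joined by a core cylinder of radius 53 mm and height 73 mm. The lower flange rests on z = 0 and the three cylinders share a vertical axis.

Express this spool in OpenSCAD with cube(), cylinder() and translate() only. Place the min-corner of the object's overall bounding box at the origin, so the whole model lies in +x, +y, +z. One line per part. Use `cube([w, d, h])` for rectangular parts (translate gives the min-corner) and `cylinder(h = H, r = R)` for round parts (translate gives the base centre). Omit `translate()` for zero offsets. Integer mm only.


translate([200, 200, 0]) cylinder(h = 13, r = 200);
translate([200, 200, 13]) cylinder(h = 73, r = 53);
translate([200, 200, 86]) cylinder(h = 13, r = 200);


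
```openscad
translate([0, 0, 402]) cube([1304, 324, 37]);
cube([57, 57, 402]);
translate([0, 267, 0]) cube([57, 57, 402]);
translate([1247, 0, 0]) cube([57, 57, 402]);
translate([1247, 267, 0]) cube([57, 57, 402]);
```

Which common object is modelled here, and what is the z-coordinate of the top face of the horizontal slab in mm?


A bench. The seat-top height is 439 mm.

A long slab on four corner posts — a bench. The slab sits at z = 402 with thickness 37, so the top is 402 + 37 = 439 mm.


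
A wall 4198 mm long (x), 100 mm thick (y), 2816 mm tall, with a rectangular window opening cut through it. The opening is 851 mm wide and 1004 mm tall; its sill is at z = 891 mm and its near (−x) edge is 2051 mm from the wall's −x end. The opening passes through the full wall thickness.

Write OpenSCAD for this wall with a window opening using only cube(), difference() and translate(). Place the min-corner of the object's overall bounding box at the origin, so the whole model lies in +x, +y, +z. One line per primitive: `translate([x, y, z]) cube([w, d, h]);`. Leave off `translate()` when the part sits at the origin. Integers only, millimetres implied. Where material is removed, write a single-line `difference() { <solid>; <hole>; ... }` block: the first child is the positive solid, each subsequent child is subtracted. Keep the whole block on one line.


difference() { cube([4198, 100, 2816]); translate([2051, 0, 891]) cube([851, 100, 1004]); }


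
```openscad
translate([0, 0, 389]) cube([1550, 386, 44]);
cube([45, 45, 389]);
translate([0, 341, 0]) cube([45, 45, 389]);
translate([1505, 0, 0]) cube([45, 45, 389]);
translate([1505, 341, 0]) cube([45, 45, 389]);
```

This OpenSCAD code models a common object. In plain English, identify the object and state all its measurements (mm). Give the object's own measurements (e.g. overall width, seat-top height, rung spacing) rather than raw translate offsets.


A bench: a 1550×386 mm seat slab, 44 mm thick, top at z = 433 mm, on four 45×45 mm square legs flush with the seat corners and standing on z = 0.


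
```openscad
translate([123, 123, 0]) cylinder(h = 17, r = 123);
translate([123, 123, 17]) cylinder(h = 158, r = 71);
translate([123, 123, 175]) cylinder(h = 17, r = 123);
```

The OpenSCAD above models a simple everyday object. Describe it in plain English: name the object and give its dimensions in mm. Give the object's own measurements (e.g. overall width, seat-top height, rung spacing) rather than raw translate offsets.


A spool: two coaxial disc flanges of radius 123 mm and thickness 17 mm, joined by a core cylinder of radius 71 mm and height 158 mm. The lower flange rests on z = 0 and the three cylinders share a vertical axis.


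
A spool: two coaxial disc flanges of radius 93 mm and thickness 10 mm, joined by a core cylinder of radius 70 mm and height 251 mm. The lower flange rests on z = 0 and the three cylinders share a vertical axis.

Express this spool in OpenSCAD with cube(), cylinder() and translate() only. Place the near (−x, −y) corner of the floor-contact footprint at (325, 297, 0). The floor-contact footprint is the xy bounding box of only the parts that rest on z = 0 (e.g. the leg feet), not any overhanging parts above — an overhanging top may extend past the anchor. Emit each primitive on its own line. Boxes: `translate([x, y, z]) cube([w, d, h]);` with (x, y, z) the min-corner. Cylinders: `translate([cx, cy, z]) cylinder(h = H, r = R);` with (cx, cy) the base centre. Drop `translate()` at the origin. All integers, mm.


translate([418, 390, 0]) cylinder(h = 10, r = 93);
translate([418, 390, 10]) cylinder(h = 251, r = 70);
translate([418, 390, 261]) cylinder(h = 10, r = 93);


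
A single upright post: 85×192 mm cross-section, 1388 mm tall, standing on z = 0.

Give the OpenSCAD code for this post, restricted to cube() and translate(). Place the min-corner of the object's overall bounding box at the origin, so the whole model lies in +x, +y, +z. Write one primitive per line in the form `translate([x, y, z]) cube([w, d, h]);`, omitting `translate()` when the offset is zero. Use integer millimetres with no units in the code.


cube([85, 192, 1388]);


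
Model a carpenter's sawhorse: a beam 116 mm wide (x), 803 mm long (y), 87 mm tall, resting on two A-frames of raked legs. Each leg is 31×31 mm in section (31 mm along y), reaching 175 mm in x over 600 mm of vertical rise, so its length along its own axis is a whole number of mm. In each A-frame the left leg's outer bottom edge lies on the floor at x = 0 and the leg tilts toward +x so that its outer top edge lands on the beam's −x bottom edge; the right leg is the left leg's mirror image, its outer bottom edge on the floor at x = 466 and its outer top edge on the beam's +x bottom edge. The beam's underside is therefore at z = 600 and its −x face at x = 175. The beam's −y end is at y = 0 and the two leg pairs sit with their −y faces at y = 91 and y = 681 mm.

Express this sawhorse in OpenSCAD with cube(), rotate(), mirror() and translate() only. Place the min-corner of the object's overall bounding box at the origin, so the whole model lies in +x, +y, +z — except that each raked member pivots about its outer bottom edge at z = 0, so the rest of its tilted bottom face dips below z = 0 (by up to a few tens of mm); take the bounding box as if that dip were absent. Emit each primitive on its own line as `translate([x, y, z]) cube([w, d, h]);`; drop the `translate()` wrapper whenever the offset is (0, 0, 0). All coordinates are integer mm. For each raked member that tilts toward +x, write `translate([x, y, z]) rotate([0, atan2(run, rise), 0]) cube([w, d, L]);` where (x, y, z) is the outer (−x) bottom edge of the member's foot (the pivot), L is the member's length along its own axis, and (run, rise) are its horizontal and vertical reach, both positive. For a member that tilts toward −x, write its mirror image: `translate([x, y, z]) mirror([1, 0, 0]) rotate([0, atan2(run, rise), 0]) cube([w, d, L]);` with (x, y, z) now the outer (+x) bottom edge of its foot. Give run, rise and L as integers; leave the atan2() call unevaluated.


// leg length = √(175² + 600²) = 625
// right-leg outer foot x = 2·175 + 116 = 466
// beam min-corner = (175, 0, 600)
translate([175, 0, 600]) cube([116, 803, 87]);
translate([0, 91, 0]) rotate([0, atan2(175, 600), 0]) cube([31, 31, 625]);
translate([466, 91, 0]) mirror([1, 0, 0]) rotate([0, atan2(175, 600), 0]) cube([31, 31, 625]);
translate([0, 681, 0]) rotate([0, atan2(175, 600), 0]) cube([31, 31, 625]);
translate([466, 681, 0]) mirror([1, 0, 0]) rotate([0, atan2(175, 600), 0]) cube([31, 31, 625]);


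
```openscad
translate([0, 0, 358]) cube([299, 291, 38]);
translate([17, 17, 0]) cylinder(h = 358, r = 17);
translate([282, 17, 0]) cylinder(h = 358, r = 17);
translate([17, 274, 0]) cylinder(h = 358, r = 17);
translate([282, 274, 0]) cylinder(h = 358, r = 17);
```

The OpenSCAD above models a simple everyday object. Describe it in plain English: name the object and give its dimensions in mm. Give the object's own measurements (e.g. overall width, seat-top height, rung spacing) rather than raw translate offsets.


A four-legged stool. The seat is a 299×291×38 mm slab whose top surface is at z = 396 mm; four round legs, each 34 mm in diameter, run from the floor (z = 0) to the underside of the seat, each leg's axis is inset half a diameter from the nearest pair of seat edges (so the leg's bounding box is flush with the corner).


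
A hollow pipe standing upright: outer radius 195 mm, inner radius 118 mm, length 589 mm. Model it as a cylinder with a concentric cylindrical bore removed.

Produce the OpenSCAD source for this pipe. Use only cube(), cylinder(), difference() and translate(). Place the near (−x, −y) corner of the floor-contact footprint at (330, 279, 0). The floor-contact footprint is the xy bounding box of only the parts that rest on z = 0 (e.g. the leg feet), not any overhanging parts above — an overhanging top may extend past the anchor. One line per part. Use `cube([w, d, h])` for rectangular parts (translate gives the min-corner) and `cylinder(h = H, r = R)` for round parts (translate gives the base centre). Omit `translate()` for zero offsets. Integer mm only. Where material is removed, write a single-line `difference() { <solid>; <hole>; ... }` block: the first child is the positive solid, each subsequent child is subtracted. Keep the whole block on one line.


difference() { translate([525, 474, 0]) cylinder(h = 589, r = 195); translate([525, 474, 0]) cylinder(h = 589, r = 118); }


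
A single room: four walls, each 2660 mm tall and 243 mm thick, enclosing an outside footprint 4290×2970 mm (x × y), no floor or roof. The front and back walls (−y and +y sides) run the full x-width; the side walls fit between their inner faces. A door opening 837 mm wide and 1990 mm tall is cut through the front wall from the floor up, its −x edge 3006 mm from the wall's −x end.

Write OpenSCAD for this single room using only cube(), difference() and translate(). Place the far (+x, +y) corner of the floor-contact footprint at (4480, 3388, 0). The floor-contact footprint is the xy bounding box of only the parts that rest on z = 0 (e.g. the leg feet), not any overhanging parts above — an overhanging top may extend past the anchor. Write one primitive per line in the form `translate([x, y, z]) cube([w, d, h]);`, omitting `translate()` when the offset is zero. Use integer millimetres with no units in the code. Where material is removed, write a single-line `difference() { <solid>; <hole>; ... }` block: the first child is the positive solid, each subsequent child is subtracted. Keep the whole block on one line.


difference() { translate([190, 418, 0]) cube([4290, 243, 2660]); translate([3196, 418, 0]) cube([837, 243, 1990]); }
translate([190, 3145, 0]) cube([4290, 243, 2660]);
translate([190, 661, 0]) cube([243, 2484, 2660]);
translate([4237, 661, 0]) cube([243, 2484, 2660]);


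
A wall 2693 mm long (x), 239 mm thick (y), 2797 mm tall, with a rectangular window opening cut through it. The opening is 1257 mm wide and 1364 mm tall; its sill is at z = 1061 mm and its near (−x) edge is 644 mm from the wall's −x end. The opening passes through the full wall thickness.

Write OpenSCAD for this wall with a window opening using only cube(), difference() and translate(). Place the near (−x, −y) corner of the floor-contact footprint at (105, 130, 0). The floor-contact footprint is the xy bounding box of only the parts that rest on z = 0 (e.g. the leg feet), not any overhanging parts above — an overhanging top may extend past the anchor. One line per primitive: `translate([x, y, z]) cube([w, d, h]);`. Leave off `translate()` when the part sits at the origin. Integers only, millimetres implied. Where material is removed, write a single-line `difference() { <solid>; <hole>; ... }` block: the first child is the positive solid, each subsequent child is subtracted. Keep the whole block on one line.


difference() { translate([105, 130, 0]) cube([2693, 239, 2797]); translate([749, 130, 1061]) cube([1257, 239, 1364]); }


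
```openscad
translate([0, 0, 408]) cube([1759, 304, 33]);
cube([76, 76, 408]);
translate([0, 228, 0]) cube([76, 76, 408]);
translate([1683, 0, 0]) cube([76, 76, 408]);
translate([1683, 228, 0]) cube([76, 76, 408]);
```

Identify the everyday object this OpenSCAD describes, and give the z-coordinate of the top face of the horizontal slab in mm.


A bench. The seat-top height is 441 mm.

A long slab on four corner posts — a bench. The slab sits at z = 408 with thickness 33, so the top is 408 + 33 = 441 mm.


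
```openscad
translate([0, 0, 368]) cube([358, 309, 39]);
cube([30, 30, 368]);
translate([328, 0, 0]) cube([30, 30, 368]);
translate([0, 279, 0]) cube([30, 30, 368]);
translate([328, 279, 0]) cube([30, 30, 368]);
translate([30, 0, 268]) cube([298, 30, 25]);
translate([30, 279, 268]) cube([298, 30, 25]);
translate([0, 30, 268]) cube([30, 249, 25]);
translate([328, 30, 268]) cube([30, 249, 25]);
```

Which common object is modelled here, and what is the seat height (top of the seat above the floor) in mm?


A stool. The seat height is 407 mm.

A 358×309×39 slab at z = 368 on four corner posts — a stool. The seat top is 368 + 39 = 407 mm.


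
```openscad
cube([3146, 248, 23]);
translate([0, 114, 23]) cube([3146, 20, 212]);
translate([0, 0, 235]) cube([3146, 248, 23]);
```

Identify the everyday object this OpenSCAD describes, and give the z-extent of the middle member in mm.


An I-beam. The web height is 212 mm.

Two wide flanges with a thin centred web — an I-beam. Overall 258 mm minus two 23 mm flanges gives a web of 258 − 2·23 = 212 mm.


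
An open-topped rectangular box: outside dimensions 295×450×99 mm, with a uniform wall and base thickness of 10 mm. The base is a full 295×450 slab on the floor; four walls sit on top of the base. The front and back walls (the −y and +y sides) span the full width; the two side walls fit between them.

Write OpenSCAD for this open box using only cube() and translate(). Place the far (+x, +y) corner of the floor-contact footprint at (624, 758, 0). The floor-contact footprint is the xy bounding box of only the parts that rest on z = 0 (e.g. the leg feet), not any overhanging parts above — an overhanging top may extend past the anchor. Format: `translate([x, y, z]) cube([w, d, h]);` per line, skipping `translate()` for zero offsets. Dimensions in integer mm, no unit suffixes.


translate([329, 308, 0]) cube([295, 450, 10]);
translate([329, 308, 10]) cube([295, 10, 89]);
translate([329, 748, 10]) cube([295, 10, 89]);
translate([329, 318, 10]) cube([10, 430, 89]);
translate([614, 318, 10]) cube([10, 430, 89]);


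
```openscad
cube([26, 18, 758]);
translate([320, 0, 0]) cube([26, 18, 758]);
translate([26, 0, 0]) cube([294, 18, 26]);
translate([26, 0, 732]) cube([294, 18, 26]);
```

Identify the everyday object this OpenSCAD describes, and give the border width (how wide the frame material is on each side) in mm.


A picture frame. The border width is 26 mm.

Four thin pieces enclosing a rectangular opening — a picture frame. The two full-height stiles are 758 mm tall; the top rail sits at z = 732 and is 26 mm tall, so the border above the opening is 758 − 732 = 26 mm, matching the stile x-width.


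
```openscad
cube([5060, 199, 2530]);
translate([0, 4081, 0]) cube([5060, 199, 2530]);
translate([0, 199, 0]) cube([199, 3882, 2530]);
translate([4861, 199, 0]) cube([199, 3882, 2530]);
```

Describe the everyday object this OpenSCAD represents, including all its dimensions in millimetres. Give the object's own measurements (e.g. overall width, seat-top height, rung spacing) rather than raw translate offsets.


The wall frame of a small rectangular building: four walls, each 2530 mm tall and 199 mm thick, enclosing a footprint 5060 mm (x) by 4280 mm (y) outside-to-outside, with no floor or roof. The front and back walls (the −y and +y sides) span the full width; the two side walls fit between them.


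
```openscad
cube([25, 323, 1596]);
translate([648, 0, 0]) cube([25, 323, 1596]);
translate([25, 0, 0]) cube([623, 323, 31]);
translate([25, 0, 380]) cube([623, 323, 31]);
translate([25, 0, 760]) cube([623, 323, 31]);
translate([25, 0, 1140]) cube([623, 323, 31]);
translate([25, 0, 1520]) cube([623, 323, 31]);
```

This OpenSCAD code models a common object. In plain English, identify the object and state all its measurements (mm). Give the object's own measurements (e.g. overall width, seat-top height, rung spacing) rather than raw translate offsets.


An open bookshelf. Two side panels, each 25 mm thick, 323 mm deep and 1596 mm tall, stand 673 mm apart (outside-to-outside). Between them sit 5 shelves, each 31 mm thick and 323 mm deep, spanning the full gap between the sides. The bottom shelf rests on the floor (its underside at z = 0) and the clear gap between one shelf's top and the next shelf's underside is 349 mm.


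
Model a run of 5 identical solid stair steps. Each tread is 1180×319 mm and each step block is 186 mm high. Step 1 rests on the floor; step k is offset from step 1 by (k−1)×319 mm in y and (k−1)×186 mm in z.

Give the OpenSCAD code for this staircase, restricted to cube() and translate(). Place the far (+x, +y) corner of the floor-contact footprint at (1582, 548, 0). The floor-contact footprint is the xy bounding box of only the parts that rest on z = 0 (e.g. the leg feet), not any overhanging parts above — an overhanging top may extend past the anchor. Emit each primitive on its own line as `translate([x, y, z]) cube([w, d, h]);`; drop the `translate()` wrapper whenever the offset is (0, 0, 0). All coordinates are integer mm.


translate([402, 229, 0]) cube([1180, 319, 186]);
translate([402, 548, 186]) cube([1180, 319, 186]);
translate([402, 867, 372]) cube([1180, 319, 186]);
translate([402, 1186, 558]) cube([1180, 319, 186]);
translate([402, 1505, 744]) cube([1180, 319, 186]);


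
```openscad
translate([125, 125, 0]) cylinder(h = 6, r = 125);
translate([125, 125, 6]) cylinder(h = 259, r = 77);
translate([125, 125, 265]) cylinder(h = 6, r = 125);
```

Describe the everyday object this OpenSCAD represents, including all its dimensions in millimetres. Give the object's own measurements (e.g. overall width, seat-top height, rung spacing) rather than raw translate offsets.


A spool: two coaxial disc flanges of radius 125 mm and thickness 6 mm, joined by a core cylinder of radius 77 mm and height 259 mm. The lower flange rests on z = 0 and the three cylinders share a vertical axis.


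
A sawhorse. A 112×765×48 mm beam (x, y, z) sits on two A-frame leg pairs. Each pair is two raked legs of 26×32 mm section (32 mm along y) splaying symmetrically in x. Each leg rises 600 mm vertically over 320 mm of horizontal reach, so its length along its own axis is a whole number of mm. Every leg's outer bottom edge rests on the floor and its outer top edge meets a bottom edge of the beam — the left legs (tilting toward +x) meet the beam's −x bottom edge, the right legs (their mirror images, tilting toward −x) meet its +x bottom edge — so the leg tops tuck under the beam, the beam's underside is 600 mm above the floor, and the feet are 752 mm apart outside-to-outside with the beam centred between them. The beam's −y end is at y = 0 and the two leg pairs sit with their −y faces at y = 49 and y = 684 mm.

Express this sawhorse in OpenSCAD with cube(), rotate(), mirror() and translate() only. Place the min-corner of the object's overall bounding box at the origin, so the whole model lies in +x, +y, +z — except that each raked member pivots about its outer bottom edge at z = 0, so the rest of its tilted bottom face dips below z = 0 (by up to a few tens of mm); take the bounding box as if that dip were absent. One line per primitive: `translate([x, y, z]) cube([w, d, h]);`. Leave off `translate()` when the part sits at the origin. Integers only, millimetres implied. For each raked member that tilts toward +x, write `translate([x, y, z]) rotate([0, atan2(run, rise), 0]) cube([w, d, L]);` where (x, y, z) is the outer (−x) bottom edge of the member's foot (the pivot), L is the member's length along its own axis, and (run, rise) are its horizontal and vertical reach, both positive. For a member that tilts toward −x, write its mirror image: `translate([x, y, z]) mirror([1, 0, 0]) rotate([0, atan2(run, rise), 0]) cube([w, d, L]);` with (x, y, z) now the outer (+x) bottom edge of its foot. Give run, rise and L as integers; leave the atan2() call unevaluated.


translate([320, 0, 600]) cube([112, 765, 48]);
translate([0, 49, 0]) rotate([0, atan2(320, 600), 0]) cube([26, 32, 680]);
translate([752, 49, 0]) mirror([1, 0, 0]) rotate([0, atan2(320, 600), 0]) cube([26, 32, 680]);
translate([0, 684, 0]) rotate([0, atan2(320, 600), 0]) cube([26, 32, 680]);
translate([752, 684, 0]) mirror([1, 0, 0]) rotate([0, atan2(320, 600), 0]) cube([26, 32, 680]);


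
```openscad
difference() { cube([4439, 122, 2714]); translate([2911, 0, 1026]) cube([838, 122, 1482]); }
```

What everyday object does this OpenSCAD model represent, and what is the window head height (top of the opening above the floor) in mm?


A wall with a window opening. The window head height is 2508 mm.

A wall with a rectangular opening subtracted — a window. Sill at z = 1026, opening 1482 mm tall, so the head is at 1026 + 1482 = 2508 mm.


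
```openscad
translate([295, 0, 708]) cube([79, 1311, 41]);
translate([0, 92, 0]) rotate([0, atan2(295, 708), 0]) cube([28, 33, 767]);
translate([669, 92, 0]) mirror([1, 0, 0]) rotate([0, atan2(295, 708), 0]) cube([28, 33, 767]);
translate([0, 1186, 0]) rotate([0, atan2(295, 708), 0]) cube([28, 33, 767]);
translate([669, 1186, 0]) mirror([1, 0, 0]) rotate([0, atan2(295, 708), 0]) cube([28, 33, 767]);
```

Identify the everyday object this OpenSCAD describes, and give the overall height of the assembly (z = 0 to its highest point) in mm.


A sawhorse. The overall height is 749 mm.

A beam across two mirrored pairs of raked legs — a sawhorse. The beam's underside is at z = 708 (matching the legs' vertical rise in atan2(295, 708)) and the beam is 41 mm tall, so its top is at 708 + 41 = 749 mm. The raked legs top out at the beam's underside, so that is the highest point.


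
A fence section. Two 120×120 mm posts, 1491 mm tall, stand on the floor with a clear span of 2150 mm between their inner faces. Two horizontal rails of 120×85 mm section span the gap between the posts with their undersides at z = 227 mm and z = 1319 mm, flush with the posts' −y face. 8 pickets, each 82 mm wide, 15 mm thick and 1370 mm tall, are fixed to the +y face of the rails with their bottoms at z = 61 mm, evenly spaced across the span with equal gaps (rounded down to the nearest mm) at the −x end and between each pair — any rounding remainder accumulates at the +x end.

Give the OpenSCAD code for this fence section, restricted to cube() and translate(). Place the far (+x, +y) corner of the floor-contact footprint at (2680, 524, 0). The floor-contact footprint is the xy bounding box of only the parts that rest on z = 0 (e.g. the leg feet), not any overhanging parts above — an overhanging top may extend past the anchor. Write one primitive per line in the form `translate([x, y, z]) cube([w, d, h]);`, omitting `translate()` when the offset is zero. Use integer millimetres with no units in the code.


translate([290, 404, 0]) cube([120, 120, 1491]);
translate([2560, 404, 0]) cube([120, 120, 1491]);
translate([410, 404, 227]) cube([2150, 120, 85]);
translate([410, 404, 1319]) cube([2150, 120, 85]);
translate([576, 524, 61]) cube([82, 15, 1370]);
translate([824, 524, 61]) cube([82, 15, 1370]);
translate([1072, 524, 61]) cube([82, 15, 1370]);
translate([1320, 524, 61]) cube([82, 15, 1370]);
translate([1568, 524, 61]) cube([82, 15, 1370]);
translate([1816, 524, 61]) cube([82, 15, 1370]);
translate([2064, 524, 61]) cube([82, 15, 1370]);
translate([2312, 524, 61]) cube([82, 15, 1370]);


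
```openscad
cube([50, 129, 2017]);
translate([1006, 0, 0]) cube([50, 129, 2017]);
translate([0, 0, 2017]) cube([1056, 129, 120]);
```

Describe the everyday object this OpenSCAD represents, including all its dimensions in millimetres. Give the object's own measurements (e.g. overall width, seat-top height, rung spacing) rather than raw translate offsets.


A door frame. The clear opening is 956 mm wide and 2017 mm high. Two 50 mm wide jambs, 129 mm deep, stand either side of the opening from the floor to the top of the opening. A 120 mm thick head sits across the top of both jambs, spanning the full outside width of the frame.


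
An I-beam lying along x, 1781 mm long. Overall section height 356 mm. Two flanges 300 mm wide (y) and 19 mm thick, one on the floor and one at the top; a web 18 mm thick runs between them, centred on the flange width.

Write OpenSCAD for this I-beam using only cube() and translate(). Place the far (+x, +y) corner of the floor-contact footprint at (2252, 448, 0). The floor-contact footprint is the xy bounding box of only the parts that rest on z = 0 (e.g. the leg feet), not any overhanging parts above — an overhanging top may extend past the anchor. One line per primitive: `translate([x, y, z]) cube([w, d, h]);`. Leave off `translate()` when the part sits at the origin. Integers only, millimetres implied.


translate([471, 148, 0]) cube([1781, 300, 19]);
translate([471, 289, 19]) cube([1781, 18, 318]);
translate([471, 148, 337]) cube([1781, 300, 19]);


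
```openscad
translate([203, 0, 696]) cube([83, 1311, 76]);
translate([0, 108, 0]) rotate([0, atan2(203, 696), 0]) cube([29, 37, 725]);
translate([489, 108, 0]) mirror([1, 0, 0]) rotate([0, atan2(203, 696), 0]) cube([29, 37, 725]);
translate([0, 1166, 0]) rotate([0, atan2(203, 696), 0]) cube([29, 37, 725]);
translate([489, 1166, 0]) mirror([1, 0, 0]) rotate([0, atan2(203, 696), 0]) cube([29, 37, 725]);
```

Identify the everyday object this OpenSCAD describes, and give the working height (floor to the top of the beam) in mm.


A sawhorse. The overall height is 772 mm.

A beam across two mirrored pairs of raked legs — a sawhorse. The beam's underside is at z = 696 (matching the legs' vertical rise in atan2(203, 696)) and the beam is 76 mm tall, so its top is at 696 + 76 = 772 mm. The raked legs top out at the beam's underside, so that is the highest point.


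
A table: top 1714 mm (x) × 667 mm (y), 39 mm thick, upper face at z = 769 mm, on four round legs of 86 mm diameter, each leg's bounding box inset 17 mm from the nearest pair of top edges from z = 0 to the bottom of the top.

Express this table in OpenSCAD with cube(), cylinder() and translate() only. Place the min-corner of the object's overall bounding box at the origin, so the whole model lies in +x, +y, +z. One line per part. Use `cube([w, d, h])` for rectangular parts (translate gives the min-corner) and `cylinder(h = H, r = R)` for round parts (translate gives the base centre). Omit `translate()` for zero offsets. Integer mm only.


translate([0, 0, 730]) cube([1714, 667, 39]);
translate([60, 60, 0]) cylinder(h = 730, r = 43);
translate([1654, 60, 0]) cylinder(h = 730, r = 43);
translate([60, 607, 0]) cylinder(h = 730, r = 43);
translate([1654, 607, 0]) cylinder(h = 730, r = 43);


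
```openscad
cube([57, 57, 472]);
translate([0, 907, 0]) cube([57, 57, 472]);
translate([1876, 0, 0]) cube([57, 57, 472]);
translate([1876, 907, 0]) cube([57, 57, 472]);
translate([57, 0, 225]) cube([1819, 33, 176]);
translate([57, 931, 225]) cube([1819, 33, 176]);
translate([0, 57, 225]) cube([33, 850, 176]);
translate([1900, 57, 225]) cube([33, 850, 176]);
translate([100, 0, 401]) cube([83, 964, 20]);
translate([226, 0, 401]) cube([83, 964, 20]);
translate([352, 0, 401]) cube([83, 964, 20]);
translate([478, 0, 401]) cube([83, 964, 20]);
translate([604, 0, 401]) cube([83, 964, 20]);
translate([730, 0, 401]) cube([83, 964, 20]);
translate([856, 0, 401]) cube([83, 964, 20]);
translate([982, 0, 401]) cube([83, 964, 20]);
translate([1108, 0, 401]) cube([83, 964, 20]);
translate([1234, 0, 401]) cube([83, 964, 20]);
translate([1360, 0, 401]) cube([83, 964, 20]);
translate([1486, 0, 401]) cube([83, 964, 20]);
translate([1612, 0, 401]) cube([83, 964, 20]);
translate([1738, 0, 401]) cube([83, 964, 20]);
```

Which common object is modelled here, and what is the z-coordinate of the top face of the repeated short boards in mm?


A bed frame. The slat-top height is 421 mm.

Four posts, four rails, and a row of slats — a bed frame. Slats sit on the rails at z = 225 + 176 = 401; with slat thickness 20, the top is 421 mm.


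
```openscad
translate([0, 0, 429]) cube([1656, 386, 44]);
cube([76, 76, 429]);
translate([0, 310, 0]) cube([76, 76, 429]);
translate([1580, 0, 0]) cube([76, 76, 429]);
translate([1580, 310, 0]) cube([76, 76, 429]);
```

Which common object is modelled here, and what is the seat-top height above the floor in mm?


A bench. The seat-top height is 473 mm.

A long slab on four corner posts — a bench. The slab sits at z = 429 with thickness 44, so the top is 429 + 44 = 473 mm.


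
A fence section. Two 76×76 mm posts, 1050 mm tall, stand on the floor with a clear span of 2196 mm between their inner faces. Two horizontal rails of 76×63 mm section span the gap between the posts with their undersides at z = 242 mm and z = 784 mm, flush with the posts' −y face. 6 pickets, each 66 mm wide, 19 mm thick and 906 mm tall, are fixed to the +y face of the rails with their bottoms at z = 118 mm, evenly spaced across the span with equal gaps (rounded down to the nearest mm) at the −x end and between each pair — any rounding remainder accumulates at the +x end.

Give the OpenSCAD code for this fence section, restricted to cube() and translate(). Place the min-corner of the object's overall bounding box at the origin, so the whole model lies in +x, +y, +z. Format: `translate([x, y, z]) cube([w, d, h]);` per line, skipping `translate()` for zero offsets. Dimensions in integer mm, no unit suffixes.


cube([76, 76, 1050]);
translate([2272, 0, 0]) cube([76, 76, 1050]);
translate([76, 0, 242]) cube([2196, 76, 63]);
translate([76, 0, 784]) cube([2196, 76, 63]);
translate([333, 76, 118]) cube([66, 19, 906]);
translate([656, 76, 118]) cube([66, 19, 906]);
translate([979, 76, 118]) cube([66, 19, 906]);
translate([1302, 76, 118]) cube([66, 19, 906]);
translate([1625, 76, 118]) cube([66, 19, 906]);
translate([1948, 76, 118]) cube([66, 19, 906]);


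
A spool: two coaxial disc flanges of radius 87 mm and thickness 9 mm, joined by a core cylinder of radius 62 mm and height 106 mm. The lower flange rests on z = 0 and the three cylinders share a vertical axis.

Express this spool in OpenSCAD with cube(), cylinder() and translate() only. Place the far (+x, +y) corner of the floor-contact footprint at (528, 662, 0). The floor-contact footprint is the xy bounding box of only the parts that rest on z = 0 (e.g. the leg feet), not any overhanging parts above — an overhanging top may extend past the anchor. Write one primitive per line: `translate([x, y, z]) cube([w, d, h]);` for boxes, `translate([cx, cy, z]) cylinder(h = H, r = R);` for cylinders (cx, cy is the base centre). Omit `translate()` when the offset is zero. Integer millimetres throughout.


translate([441, 575, 0]) cylinder(h = 9, r = 87);
translate([441, 575, 9]) cylinder(h = 106, r = 62);
translate([441, 575, 115]) cylinder(h = 9, r = 87);


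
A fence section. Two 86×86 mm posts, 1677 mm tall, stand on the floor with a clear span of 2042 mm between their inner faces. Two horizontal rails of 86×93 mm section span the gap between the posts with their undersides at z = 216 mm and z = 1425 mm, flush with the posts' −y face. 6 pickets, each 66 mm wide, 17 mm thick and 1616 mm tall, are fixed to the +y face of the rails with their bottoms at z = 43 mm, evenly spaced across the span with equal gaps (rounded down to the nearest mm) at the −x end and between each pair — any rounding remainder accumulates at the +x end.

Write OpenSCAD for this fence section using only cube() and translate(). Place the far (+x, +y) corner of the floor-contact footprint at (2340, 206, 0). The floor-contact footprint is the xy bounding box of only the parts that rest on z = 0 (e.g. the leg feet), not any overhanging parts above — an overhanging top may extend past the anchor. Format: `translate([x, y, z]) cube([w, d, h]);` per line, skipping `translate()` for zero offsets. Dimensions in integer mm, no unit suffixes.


translate([126, 120, 0]) cube([86, 86, 1677]);
translate([2254, 120, 0]) cube([86, 86, 1677]);
translate([212, 120, 216]) cube([2042, 86, 93]);
translate([212, 120, 1425]) cube([2042, 86, 93]);
translate([447, 206, 43]) cube([66, 17, 1616]);
translate([748, 206, 43]) cube([66, 17, 1616]);
translate([1049, 206, 43]) cube([66, 17, 1616]);
translate([1350, 206, 43]) cube([66, 17, 1616]);
translate([1651, 206, 43]) cube([66, 17, 1616]);
translate([1952, 206, 43]) cube([66, 17, 1616]);
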